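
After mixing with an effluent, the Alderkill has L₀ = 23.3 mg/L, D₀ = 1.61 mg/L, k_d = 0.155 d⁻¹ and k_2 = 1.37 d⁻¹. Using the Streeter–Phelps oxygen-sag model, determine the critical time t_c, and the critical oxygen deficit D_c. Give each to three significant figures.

With k_2/k_d = 8.839 and 1 − D₀(k_2−k_d)/(k_d L₀) = 0.4584,
t_c = ln(8.839 × 0.4584) / (1.37 − 0.155) = ln(4.051) / 1.215 = 1.399/1.215 = 1.151 d.
D_c = (k_d/k_2) L₀ e^(−k_d t_c) = (0.155/1.37) × 23.3 × e^(−0.155×1.151) = 0.1131 × 23.3 × 0.8365 = 2.205 mg/L.

t_c ≈ 1.15 d; D_c ≈ 2.21 mg/L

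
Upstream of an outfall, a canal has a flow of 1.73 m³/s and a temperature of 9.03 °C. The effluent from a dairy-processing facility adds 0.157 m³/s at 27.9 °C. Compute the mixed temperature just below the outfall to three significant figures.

10.6 °C

Flow-weighted mixing: C = (Q_r C_r + Q_w C_w)/(Q_r + Q_w)
= (1.73×9.03 + 0.157×27.9)/(1.73 + 0.157) = 20.00/1.887 = 10.60 °C.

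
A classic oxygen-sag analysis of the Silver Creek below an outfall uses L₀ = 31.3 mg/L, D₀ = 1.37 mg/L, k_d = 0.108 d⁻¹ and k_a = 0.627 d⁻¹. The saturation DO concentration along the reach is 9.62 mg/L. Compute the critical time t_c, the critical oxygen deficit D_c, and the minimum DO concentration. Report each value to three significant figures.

With k_a/k_d = 5.806 and 1 − D₀(k_a−k_d)/(k_d L₀) = 0.7897,
t_c = ln(5.806 × 0.7897) / (0.627 − 0.108) = ln(4.584) / 0.5190 = 1.523/0.5190 = 2.934 d.
L(t_c) = L₀ e^(−k_d t_c) = 31.3 × 0.7284 = 22.80 mg/L, and at the critical point k_a D_c = k_d L, so D_c = (0.108/0.627) × 22.80 = 3.927 mg/L.
Minimum DO = C_s − D_c = 9.62 − 3.927 = 5.693 mg/L.

t_c ≈ 2.93 d; D_c ≈ 3.93 mg/L; min DO ≈ 5.69 mg/L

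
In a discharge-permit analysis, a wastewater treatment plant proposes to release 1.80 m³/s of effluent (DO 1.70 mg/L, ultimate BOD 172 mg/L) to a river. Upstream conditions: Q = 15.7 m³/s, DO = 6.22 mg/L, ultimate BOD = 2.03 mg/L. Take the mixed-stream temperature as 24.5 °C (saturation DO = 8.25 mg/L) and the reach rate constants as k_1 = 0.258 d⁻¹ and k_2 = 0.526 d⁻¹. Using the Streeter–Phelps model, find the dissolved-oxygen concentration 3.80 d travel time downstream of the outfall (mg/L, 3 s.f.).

DO ≈ 3.41 mg/L

Mixed DO = (15.7×6.22 + 1.80×1.70)/(15.7+1.80) = 100.7/17.50 = 5.755 mg/L.
Mixed L₀ = (15.7×2.03 + 1.80×172)/(17.50) = 341.5/17.50 = 19.51 mg/L.
Initial deficit D₀ = C_s − DO₀ = 8.25 − 5.755 = 2.495 mg/L.
D(3.80) = [0.258×19.51/(0.526−0.258)](e^(−0.258×3.80) − e^(−0.526×3.80)) + 2.495 e^(−0.526×3.80)
= 18.78 × (0.3752 − 0.1355) + 2.495 × 0.1355 = 4.840 mg/L.
DO = 8.25 − 4.840 = 3.410 mg/L.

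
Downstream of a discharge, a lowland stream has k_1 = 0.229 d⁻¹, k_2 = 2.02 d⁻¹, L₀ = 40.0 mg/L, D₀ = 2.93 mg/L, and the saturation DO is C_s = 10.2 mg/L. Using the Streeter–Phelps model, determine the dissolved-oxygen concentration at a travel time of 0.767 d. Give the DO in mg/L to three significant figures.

DO ≈ 6.37 mg/L

k_1 L₀/(k_2−k_1) = 0.229×40.0/(2.02−0.229) = 9.160/1.791 = 5.114 mg/L.
e^(−k_1 t) = e^(−0.229×0.7670) = 0.8389; e^(−k_2 t) = e^(−2.02×0.7670) = 0.2124.
D = 5.114 × (0.8389 − 0.2124) + 2.93 × 0.2124 = 3.204 + 0.6223 = 3.827 mg/L.
DO = C_s − D = 10.2 − 3.827 = 6.373 mg/L.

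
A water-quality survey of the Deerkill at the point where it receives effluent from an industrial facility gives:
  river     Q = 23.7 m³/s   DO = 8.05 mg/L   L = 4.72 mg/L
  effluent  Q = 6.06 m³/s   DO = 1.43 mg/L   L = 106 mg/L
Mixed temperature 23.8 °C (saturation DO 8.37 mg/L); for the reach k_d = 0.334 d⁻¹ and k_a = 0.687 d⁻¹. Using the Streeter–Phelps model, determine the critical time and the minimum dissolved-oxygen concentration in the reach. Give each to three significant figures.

t_c ≈ 1.84 d; minimum DO ≈ 1.70 mg/L

Mixed DO = (23.7×8.05 + 6.06×1.43)/(23.7+6.06) = 199.5/29.76 = 6.702 mg/L.
Mixed L₀ = (23.7×4.72 + 6.06×106)/(29.76) = 754.2/29.76 = 25.34 mg/L.
Initial deficit D₀ = C_s − DO₀ = 8.37 − 6.702 = 1.668 mg/L.
t_c = (1/0.3530) ln[(0.687/0.334)(1 − 1.668×0.3530/(0.334×25.34))] = 2.833 × ln(1.914) = 1.839 d.
D_c = (0.334/0.687) × 25.34 × e^(−0.334×1.839) = 0.4862 × 25.34 × 0.5411 = 6.667 mg/L.
Minimum DO = 8.37 − 6.667 = 1.703 mg/L.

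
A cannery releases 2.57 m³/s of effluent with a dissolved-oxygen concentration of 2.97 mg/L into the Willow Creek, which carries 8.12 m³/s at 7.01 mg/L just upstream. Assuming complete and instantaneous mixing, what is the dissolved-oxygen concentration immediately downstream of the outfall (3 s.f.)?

6.04 mg/L

Flow-weighted mixing: C = (Q_r C_r + Q_w C_w)/(Q_r + Q_w)
= (8.12×7.01 + 2.57×2.97)/(8.12 + 2.57) = 64.55/10.69 = 6.039 mg/L.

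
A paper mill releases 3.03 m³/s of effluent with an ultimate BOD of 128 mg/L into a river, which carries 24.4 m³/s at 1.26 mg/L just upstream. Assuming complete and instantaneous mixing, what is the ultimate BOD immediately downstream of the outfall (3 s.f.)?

15.3 mg/L

Flow-weighted mixing: C = (Q_r C_r + Q_w C_w)/(Q_r + Q_w)
= (24.4×1.26 + 3.03×128)/(24.4 + 3.03) = 418.6/27.43 = 15.26 mg/L.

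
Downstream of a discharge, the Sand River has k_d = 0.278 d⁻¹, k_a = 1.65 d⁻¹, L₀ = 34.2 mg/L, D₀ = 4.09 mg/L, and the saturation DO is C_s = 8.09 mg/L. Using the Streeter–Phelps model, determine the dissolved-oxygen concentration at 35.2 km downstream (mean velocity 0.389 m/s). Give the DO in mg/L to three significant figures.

DO ≈ 3.42 mg/L

Travel time t = x/v = 35.2 km / (0.389 m/s) = 35200 m / 0.389 m/s = 90490 s = 1.047 d.
k_d L₀/(k_a−k_d) = 0.278×34.2/(1.65−0.278) = 9.508/1.372 = 6.930 mg/L.
e^(−k_d t) = e^(−0.278×1.047) = 0.7474; e^(−k_a t) = e^(−1.65×1.047) = 0.1776.
D = 6.930 × (0.7474 − 0.1776) + 4.09 × 0.1776 = 3.948 + 0.7265 = 4.675 mg/L.
DO = C_s − D = 8.09 − 4.675 = 3.415 mg/L.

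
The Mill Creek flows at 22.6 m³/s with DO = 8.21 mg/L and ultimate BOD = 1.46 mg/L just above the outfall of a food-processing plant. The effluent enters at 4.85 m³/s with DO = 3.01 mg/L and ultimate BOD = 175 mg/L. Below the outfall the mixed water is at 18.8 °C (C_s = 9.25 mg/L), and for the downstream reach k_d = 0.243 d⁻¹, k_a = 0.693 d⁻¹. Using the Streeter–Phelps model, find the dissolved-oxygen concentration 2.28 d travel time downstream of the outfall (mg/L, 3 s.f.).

Mixed DO = (22.6×8.21 + 4.85×3.01)/(22.6+4.85) = 200.1/27.45 = 7.291 mg/L.
Mixed L₀ = (22.6×1.46 + 4.85×175)/(27.45) = 881.7/27.45 = 32.12 mg/L.
Initial deficit D₀ = C_s − DO₀ = 9.25 − 7.291 = 1.959 mg/L.
D(2.28) = [0.243×32.12/(0.693−0.243)](e^(−0.243×2.28) − e^(−0.693×2.28)) + 1.959 e^(−0.693×2.28)
= 17.35 × (0.5746 − 0.2060) + 1.959 × 0.2060 = 6.798 mg/L.
DO = 9.25 − 6.798 = 2.452 mg/L.

DO ≈ 2.45 mg/L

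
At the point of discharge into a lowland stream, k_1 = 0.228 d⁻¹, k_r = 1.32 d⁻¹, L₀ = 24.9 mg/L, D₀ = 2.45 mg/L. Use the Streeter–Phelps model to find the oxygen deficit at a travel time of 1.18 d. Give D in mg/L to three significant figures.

D ≈ 3.39 mg/L

k_1 L₀/(k_r−k_1) = 0.228×24.9/(1.32−0.228) = 5.677/1.092 = 5.199 mg/L.
e^(−k_1 t) = e^(−0.228×1.180) = 0.7641; e^(−k_r t) = e^(−1.32×1.180) = 0.2106.
D = 5.199 × (0.7641 − 0.2106) + 2.45 × 0.2106 = 2.877 + 0.5161 = 3.394 mg/L.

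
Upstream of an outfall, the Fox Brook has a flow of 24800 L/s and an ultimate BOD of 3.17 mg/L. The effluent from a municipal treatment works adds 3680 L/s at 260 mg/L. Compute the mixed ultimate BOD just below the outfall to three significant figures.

36.4 mg/L

Flow-weighted mixing: C = (Q_r C_r + Q_w C_w)/(Q_r + Q_w)
= (24800×3.17 + 3680×260)/(24800 + 3680) = 1.035×10^6/28480 = 36.36 mg/L.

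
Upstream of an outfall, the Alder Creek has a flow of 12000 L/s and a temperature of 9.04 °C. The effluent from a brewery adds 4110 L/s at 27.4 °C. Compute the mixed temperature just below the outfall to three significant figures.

13.7 °C

Flow-weighted mixing: C = (Q_r C_r + Q_w C_w)/(Q_r + Q_w)
= (12000×9.04 + 4110×27.4)/(12000 + 4110) = 221100/16110 = 13.72 °C.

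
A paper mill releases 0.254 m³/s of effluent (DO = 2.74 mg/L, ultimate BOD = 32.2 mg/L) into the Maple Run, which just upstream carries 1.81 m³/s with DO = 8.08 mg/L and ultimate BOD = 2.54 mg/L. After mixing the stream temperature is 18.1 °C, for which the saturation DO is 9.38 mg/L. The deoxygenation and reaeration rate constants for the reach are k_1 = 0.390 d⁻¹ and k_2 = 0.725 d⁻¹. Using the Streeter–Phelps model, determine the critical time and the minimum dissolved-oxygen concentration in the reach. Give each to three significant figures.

t_c ≈ 0.905 d; minimum DO ≈ 7.04 mg/L

Mixed DO = (1.81×8.08 + 0.254×2.74)/(1.81+0.254) = 15.32/2.064 = 7.423 mg/L.
Mixed L₀ = (1.81×2.54 + 0.254×32.2)/(2.064) = 12.78/2.064 = 6.190 mg/L.
Initial deficit D₀ = C_s − DO₀ = 9.38 − 7.423 = 1.957 mg/L.
t_c = (1/0.3350) ln[(0.725/0.390)(1 − 1.957×0.3350/(0.390×6.190))] = 2.985 × ln(1.354) = 0.9049 d.
D_c = (0.390/0.725) × 6.190 × e^(−0.390×0.9049) = 0.5379 × 6.190 × 0.7026 = 2.340 mg/L.
Minimum DO = 9.38 − 2.340 = 7.040 mg/L.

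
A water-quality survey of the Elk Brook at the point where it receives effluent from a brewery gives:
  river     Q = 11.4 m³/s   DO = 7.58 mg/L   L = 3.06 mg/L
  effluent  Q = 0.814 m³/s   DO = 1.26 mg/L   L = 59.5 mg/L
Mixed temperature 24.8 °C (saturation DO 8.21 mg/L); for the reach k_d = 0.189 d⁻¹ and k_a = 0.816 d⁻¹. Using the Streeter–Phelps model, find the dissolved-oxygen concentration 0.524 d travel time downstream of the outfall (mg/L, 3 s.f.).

DO ≈ 7.00 mg/L

Mixed DO = (11.4×7.58 + 0.814×1.26)/(11.4+0.814) = 87.44/12.21 = 7.159 mg/L.
Mixed L₀ = (11.4×3.06 + 0.814×59.5)/(12.21) = 83.32/12.21 = 6.821 mg/L.
Initial deficit D₀ = C_s − DO₀ = 8.21 − 7.159 = 1.051 mg/L.
D(0.524) = [0.189×6.821/(0.816−0.189)](e^(−0.189×0.524) − e^(−0.816×0.524)) + 1.051 e^(−0.816×0.524)
= 2.056 × (0.9057 − 0.6521) + 1.051 × 0.6521 = 1.207 mg/L.
DO = 8.21 − 1.207 = 7.003 mg/L.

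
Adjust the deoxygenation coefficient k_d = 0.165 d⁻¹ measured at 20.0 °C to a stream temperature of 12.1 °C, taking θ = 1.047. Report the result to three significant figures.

k_d ≈ 0.115 d⁻¹

k_d(T₂) = k_d(T₁) · θ^(T₂−T₁) = 0.165 × 1.047^(12.1−20.0)
= 0.165 × 1.047^-7.90 = 0.165 × 0.6957 = 0.1148 d⁻¹.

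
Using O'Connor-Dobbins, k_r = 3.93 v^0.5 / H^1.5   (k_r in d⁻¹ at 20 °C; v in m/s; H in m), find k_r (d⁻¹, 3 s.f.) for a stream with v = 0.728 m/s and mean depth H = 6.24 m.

k_r ≈ 0.215 d⁻¹

k_r = 3.93 × 0.728^0.5 / 6.24^1.5 = 3.93 × 0.8532 / 15.59 = 0.2151 d⁻¹.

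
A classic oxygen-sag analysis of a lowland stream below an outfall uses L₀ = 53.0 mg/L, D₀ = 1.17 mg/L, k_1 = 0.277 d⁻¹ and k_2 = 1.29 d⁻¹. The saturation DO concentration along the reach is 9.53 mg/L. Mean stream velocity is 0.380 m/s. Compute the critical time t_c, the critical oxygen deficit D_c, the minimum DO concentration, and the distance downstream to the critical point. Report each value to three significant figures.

t_c = [1/(k_2−k_1)] ln[(k_2/k_1)(1 − D₀(k_2−k_1)/(k_1 L₀))]
= [1/(1.29−0.277)] ln[(1.29/0.277)(1 − 1.17×1.013/(0.277×53.0))]
= (1/1.013) ln[4.657 × 0.9193] = 0.9872 × ln(4.281) = 0.9872 × 1.454 = 1.436 d.
D_c = (k_1/k_2) L₀ e^(−k_1 t_c) = (0.277/1.29) × 53.0 × e^(−0.277×1.436) = 0.2147 × 53.0 × 0.6719 = 7.647 mg/L.
Minimum DO = C_s − D_c = 9.53 − 7.647 = 1.883 mg/L.
x_c = v t_c = 0.380 m/s × 1.436 d × 86400 s/d = 47130 m ≈ 47.1 km.

t_c ≈ 1.44 d; D_c ≈ 7.65 mg/L; min DO ≈ 1.88 mg/L; x_c ≈ 47.1 km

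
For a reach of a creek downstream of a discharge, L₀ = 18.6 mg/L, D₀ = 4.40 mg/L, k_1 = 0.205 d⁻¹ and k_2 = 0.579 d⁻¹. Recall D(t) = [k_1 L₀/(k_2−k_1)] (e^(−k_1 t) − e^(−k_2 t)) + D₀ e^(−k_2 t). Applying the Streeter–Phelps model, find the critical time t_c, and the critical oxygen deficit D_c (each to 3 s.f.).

t_c ≈ 1.27 d; D_c ≈ 5.08 mg/L

At the critical point dD/dt = 0, so k_1 L₀ e^(−k_1 t) = k_2 D. Substituting D(t) from the Streeter–Phelps equation and solving for t gives
t_c = ln[(k_2/k_1)(1 − D₀(k_2−k_1)/(k_1 L₀))] / (k_2−k_1).
Here k_2−k_1 = 0.3740 d⁻¹ and 1 − D₀(k_2−k_1)/(k_1 L₀) = 1 − 4.40×0.3740/(0.205×18.6) = 0.5684, so
t_c = ln(2.824 × 0.5684) / 0.3740 = 0.4734 / 0.3740 = 1.266 d.
L(t_c) = L₀ e^(−k_1 t_c) = 18.6 × 0.7714 = 14.35 mg/L, and at the critical point k_2 D_c = k_1 L, so D_c = (0.205/0.579) × 14.35 = 5.080 mg/L.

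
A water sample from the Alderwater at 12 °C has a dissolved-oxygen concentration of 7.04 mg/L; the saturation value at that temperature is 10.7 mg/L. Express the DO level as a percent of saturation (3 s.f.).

% saturation = C/C_s × 100 = 7.04/10.7 × 100 = 65.8 %.

65.8 % saturation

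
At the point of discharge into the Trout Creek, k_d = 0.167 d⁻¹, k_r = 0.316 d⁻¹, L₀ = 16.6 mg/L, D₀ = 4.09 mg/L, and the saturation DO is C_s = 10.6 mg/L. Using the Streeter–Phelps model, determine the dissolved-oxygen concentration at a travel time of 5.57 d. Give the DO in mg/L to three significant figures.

DO ≈ 5.76 mg/L

k_d L₀/(k_r−k_d) = 0.167×16.6/(0.316−0.167) = 2.772/0.1490 = 18.61 mg/L.
e^(−k_d t) = e^(−0.167×5.570) = 0.3945; e^(−k_r t) = e^(−0.316×5.570) = 0.1720.
D = 18.61 × (0.3945 − 0.1720) + 4.09 × 0.1720 = 4.139 + 0.7036 = 4.842 mg/L.
DO = C_s − D = 10.6 − 4.842 = 5.758 mg/L.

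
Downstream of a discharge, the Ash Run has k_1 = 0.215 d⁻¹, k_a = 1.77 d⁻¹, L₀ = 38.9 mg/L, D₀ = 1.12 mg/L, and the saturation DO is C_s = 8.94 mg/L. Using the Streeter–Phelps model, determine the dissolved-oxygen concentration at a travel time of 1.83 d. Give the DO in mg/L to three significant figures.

k_1 L₀/(k_a−k_1) = 0.215×38.9/(1.77−0.215) = 8.364/1.555 = 5.378 mg/L.
e^(−k_1 t) = e^(−0.215×1.830) = 0.6747; e^(−k_a t) = e^(−1.77×1.830) = 0.03920.
D = 5.378 × (0.6747 − 0.03920) + 1.12 × 0.03920 = 3.418 + 0.04390 = 3.462 mg/L.
DO = C_s − D = 8.94 − 3.462 = 5.478 mg/L.

DO ≈ 5.48 mg/L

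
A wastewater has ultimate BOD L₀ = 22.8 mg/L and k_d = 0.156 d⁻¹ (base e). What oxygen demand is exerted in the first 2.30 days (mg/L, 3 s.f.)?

y_t = L₀(1 − e^(−k_d t)) = 22.8 × (1 − e^(−0.156×2.30))
= 22.8 × (1 − 0.6985) = 22.8 × 0.3015 = 6.874 mg/L.

y ≈ 6.87 mg/L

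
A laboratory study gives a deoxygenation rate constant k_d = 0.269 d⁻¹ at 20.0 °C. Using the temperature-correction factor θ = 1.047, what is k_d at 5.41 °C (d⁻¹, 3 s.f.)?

k_d(T₂) = k_d(T₁) · θ^(T₂−T₁) = 0.269 × 1.047^(5.41−20.0)
= 0.269 × 1.047^-14.6 = 0.269 × 0.5117 = 0.1376 d⁻¹.

k_d ≈ 0.138 d⁻¹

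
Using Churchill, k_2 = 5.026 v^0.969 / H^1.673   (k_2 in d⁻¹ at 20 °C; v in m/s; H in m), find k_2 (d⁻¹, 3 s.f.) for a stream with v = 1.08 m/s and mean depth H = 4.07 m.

k_2 = 5.026 × 1.08^0.969 / 4.07^1.673 = 5.026 × 1.077 / 10.47 = 0.5173 d⁻¹.

k_2 ≈ 0.517 d⁻¹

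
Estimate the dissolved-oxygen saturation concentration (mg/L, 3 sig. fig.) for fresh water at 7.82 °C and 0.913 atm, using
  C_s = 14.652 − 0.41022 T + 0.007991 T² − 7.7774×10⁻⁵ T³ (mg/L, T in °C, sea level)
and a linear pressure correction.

C_s ≈ 10.9 mg/L

At sea level: C_s = 14.652 − 0.41022×7.82 + 0.007991×7.82² − 7.7774×10⁻⁵×7.82³ = 11.90 mg/L.
Pressure correction: C_s' = 11.90 × 0.913 = 10.86 mg/L.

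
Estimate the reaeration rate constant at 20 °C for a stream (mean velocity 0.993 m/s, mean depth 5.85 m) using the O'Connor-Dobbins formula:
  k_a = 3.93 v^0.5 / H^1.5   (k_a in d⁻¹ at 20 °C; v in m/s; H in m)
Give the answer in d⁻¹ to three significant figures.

k_a ≈ 0.277 d⁻¹

k_a = 3.93 × 0.993^0.5 / 5.85^1.5 = 3.93 × 0.9965 / 14.15 = 0.2768 d⁻¹.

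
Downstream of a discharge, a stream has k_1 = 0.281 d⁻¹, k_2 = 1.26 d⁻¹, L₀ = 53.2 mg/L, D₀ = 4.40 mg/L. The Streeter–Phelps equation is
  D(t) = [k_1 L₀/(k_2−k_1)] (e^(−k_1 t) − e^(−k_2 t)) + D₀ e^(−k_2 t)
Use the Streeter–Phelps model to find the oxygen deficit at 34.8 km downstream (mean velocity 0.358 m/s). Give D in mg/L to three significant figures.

D ≈ 8.50 mg/L

Travel time t = x/v = 34.8 km / (0.358 m/s) = 34800 m / 0.358 m/s = 97210 s = 1.125 d.
k_1 L₀/(k_2−k_1) = 0.281×53.2/(1.26−0.281) = 14.95/0.9790 = 15.27 mg/L.
e^(−k_1 t) = e^(−0.281×1.125) = 0.7290; e^(−k_2 t) = e^(−1.26×1.125) = 0.2423.
D = 15.27 × (0.7290 − 0.2423) + 4.40 × 0.2423 = 7.431 + 1.066 = 8.497 mg/L.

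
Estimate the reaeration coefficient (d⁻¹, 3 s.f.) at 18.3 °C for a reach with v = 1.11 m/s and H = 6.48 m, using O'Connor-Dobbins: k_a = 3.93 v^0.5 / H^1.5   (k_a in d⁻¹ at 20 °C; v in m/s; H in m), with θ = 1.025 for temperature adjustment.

k_a ≈ 0.241 d⁻¹

k_a(20) = 3.93 × 1.11^0.5 / 6.48^1.5 = 3.93 × 1.054 / 16.50 = 0.2510 d⁻¹.
k_a(18.3) = 0.2510 × 1.025^(18.3−20) = 0.2510 × 0.9589 = 0.2407 d⁻¹.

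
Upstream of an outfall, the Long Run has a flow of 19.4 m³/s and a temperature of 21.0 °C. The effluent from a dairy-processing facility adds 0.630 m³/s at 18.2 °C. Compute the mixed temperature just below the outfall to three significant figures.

Flow-weighted mixing: C = (Q_r C_r + Q_w C_w)/(Q_r + Q_w)
= (19.4×21.0 + 0.630×18.2)/(19.4 + 0.630) = 418.9/20.03 = 20.91 °C.

20.9 °C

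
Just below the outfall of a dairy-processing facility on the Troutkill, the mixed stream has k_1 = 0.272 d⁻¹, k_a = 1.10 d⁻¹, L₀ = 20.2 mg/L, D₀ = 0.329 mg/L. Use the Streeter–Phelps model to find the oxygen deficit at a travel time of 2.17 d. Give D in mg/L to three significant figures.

k_1 L₀/(k_a−k_1) = 0.272×20.2/(1.10−0.272) = 5.494/0.8280 = 6.636 mg/L.
e^(−k_1 t) = e^(−0.272×2.170) = 0.5542; e^(−k_a t) = e^(−1.10×2.170) = 0.09190.
D = 6.636 × (0.5542 − 0.09190) + 0.329 × 0.09190 = 3.068 + 0.03024 = 3.098 mg/L.

D ≈ 3.10 mg/L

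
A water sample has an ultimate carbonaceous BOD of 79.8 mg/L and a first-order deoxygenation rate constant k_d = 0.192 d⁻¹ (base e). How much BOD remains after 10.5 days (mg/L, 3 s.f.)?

L ≈ 10.6 mg/L

L_t = L₀ e^(−k_d t) = 79.8 × e^(−0.192×10.5) = 79.8 × 0.1332 = 10.63 mg/L.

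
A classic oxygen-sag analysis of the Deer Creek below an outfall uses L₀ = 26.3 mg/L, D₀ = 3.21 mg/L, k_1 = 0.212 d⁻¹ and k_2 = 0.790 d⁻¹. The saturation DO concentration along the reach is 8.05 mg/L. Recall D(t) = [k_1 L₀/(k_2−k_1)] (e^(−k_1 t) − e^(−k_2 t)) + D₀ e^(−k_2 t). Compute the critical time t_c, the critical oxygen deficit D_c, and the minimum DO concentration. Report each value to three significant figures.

t_c ≈ 1.58 d; D_c ≈ 5.05 mg/L; min DO ≈ 3.00 mg/L

At the critical point dD/dt = 0, so k_1 L₀ e^(−k_1 t) = k_2 D. Substituting D(t) from the Streeter–Phelps equation and solving for t gives
t_c = ln[(k_2/k_1)(1 − D₀(k_2−k_1)/(k_1 L₀))] / (k_2−k_1).
Here k_2−k_1 = 0.5780 d⁻¹ and 1 − D₀(k_2−k_1)/(k_1 L₀) = 1 − 3.21×0.5780/(0.212×26.3) = 0.6672, so
t_c = ln(3.726 × 0.6672) / 0.5780 = 0.9108 / 0.5780 = 1.576 d.
D_c = (k_1/k_2) L₀ e^(−k_1 t_c) = (0.212/0.790) × 26.3 × e^(−0.212×1.576) = 0.2684 × 26.3 × 0.7160 = 5.053 mg/L.
Minimum DO = C_s − D_c = 8.05 − 5.053 = 2.997 mg/L.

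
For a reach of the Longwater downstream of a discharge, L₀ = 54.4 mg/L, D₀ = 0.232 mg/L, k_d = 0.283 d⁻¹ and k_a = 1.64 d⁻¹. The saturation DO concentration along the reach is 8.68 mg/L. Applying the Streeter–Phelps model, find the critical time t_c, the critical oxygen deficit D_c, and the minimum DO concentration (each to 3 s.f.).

With k_a/k_d = 5.795 and 1 − D₀(k_a−k_d)/(k_d L₀) = 0.9796,
t_c = ln(5.795 × 0.9796) / (1.64 − 0.283) = ln(5.677) / 1.357 = 1.736/1.357 = 1.280 d.
L(t_c) = L₀ e^(−k_d t_c) = 54.4 × 0.6962 = 37.87 mg/L, and at the critical point k_a D_c = k_d L, so D_c = (0.283/1.64) × 37.87 = 6.535 mg/L.
Minimum DO = C_s − D_c = 8.68 − 6.535 = 2.145 mg/L.

t_c ≈ 1.28 d; D_c ≈ 6.54 mg/L; min DO ≈ 2.14 mg/L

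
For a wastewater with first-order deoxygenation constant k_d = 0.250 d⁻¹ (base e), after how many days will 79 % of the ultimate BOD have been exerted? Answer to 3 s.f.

y/L₀ = 1 − e^(−k_d t) = 0.79 ⇒ e^(−k_d t) = 0.210
t = −ln(0.210) / 0.250 = 1.561 / 0.250 = 6.243 d.

t ≈ 6.24 d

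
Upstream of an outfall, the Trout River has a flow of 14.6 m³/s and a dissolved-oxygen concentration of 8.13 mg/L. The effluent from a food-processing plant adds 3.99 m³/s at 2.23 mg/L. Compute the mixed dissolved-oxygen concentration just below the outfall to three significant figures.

Flow-weighted mixing: C = (Q_r C_r + Q_w C_w)/(Q_r + Q_w)
= (14.6×8.13 + 3.99×2.23)/(14.6 + 3.99) = 127.6/18.59 = 6.864 mg/L.

6.86 mg/L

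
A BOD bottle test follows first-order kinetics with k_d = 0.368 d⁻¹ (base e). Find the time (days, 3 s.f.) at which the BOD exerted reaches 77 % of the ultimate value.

y/L₀ = 1 − e^(−k_d t) = 0.77 ⇒ e^(−k_d t) = 0.230
t = −ln(0.230) / 0.368 = 1.470 / 0.368 = 3.994 d.

t ≈ 3.99 d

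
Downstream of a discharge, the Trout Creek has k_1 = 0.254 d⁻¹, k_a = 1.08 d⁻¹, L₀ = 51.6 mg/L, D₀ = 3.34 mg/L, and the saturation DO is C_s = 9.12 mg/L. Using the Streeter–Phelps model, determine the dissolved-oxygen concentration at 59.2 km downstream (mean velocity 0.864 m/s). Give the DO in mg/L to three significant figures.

DO ≈ 1.47 mg/L

Travel time t = x/v = 59.2 km / (0.864 m/s) = 59200 m / 0.864 m/s = 68520 s = 0.7930 d.
k_1 L₀/(k_a−k_1) = 0.254×51.6/(1.08−0.254) = 13.11/0.8260 = 15.87 mg/L.
e^(−k_1 t) = e^(−0.254×0.7930) = 0.8176; e^(−k_a t) = e^(−1.08×0.7930) = 0.4247.
D = 15.87 × (0.8176 − 0.4247) + 3.34 × 0.4247 = 6.234 + 1.418 = 7.653 mg/L.
DO = C_s − D = 9.12 − 7.653 = 1.467 mg/L.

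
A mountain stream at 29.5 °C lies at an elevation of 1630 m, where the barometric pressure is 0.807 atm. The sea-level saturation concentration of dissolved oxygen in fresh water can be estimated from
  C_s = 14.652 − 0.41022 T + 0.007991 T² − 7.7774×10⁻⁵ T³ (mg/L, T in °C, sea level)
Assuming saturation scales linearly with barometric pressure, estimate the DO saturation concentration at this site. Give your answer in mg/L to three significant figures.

At sea level: C_s = 14.652 − 0.41022×29.5 + 0.007991×29.5² − 7.7774×10⁻⁵×29.5³ = 7.508 mg/L.
Pressure correction: C_s' = 7.508 × 0.807 = 6.059 mg/L.

C_s ≈ 6.06 mg/L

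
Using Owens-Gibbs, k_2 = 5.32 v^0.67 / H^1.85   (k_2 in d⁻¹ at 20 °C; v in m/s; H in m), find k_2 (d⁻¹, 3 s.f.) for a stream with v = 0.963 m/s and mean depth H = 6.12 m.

k_2 ≈ 0.182 d⁻¹

k_2 = 5.32 × 0.963^0.67 / 6.12^1.85 = 5.32 × 0.9751 / 28.54 = 0.1817 d⁻¹.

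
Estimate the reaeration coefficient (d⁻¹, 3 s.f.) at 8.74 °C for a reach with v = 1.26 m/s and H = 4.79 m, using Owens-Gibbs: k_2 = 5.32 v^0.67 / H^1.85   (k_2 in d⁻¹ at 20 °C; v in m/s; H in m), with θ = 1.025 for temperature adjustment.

k_2(20) = 5.32 × 1.26^0.67 / 4.79^1.85 = 5.32 × 1.167 / 18.14 = 0.3424 d⁻¹.
k_2(8.74) = 0.3424 × 1.025^(8.74−20) = 0.3424 × 0.7573 = 0.2593 d⁻¹.

k_2 ≈ 0.259 d⁻¹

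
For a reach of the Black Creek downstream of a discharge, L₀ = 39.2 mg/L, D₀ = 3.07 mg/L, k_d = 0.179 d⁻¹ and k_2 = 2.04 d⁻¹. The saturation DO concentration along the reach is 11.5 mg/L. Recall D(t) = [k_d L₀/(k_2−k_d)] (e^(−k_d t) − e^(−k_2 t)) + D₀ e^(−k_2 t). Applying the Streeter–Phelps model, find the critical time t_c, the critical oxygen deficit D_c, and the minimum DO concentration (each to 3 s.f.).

With k_2/k_d = 11.40 and 1 − D₀(k_2−k_d)/(k_d L₀) = 0.1858,
t_c = ln(11.40 × 0.1858) / (2.04 − 0.179) = ln(2.117) / 1.861 = 0.7501/1.861 = 0.4031 d.
D_c = (k_d/k_2) L₀ e^(−k_d t_c) = (0.179/2.04) × 39.2 × e^(−0.179×0.4031) = 0.08775 × 39.2 × 0.9304 = 3.200 mg/L.
Minimum DO = C_s − D_c = 11.5 − 3.200 = 8.300 mg/L.

t_c ≈ 0.403 d; D_c ≈ 3.20 mg/L; min DO ≈ 8.30 mg/L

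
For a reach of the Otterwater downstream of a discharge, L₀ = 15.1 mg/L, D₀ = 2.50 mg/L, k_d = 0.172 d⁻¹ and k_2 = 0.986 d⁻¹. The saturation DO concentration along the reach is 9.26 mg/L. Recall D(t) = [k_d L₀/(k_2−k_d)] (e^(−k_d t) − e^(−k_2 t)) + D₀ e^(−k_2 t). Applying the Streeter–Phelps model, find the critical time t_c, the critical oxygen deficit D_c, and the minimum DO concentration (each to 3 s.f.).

t_c ≈ 0.265 d; D_c ≈ 2.52 mg/L; min DO ≈ 6.74 mg/L

With k_2/k_d = 5.733 and 1 − D₀(k_2−k_d)/(k_d L₀) = 0.2165,
t_c = ln(5.733 × 0.2165) / (0.986 − 0.172) = ln(1.241) / 0.8140 = 0.2158/0.8140 = 0.2651 d.
D_c = (k_d/k_2) L₀ e^(−k_d t_c) = (0.172/0.986) × 15.1 × e^(−0.172×0.2651) = 0.1744 × 15.1 × 0.9554 = 2.517 mg/L.
Minimum DO = C_s − D_c = 9.26 − 2.517 = 6.743 mg/L.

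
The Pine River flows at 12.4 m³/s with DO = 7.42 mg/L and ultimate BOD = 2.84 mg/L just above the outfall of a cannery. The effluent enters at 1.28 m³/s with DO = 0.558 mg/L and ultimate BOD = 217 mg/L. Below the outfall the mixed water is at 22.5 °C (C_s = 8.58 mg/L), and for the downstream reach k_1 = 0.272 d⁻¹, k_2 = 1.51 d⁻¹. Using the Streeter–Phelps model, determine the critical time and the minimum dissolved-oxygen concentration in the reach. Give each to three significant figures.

Mixed DO = (12.4×7.42 + 1.28×0.558)/(12.4+1.28) = 92.72/13.68 = 6.778 mg/L.
Mixed L₀ = (12.4×2.84 + 1.28×217)/(13.68) = 313.0/13.68 = 22.88 mg/L.
Initial deficit D₀ = C_s − DO₀ = 8.58 − 6.778 = 1.802 mg/L.
t_c = (1/1.238) ln[(1.51/0.272)(1 − 1.802×1.238/(0.272×22.88))] = 0.8078 × ln(3.561) = 1.026 d.
D_c = (0.272/1.51) × 22.88 × e^(−0.272×1.026) = 0.1801 × 22.88 × 0.7565 = 3.118 mg/L.
Minimum DO = 8.58 − 3.118 = 5.462 mg/L.

t_c ≈ 1.03 d; minimum DO ≈ 5.46 mg/L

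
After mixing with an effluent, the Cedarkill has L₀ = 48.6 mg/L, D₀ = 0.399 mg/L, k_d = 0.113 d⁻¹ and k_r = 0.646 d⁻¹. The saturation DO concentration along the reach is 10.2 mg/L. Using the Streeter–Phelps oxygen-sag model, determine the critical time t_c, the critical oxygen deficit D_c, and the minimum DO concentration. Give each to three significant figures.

With k_r/k_d = 5.717 and 1 − D₀(k_r−k_d)/(k_d L₀) = 0.9613,
t_c = ln(5.717 × 0.9613) / (0.646 − 0.113) = ln(5.495) / 0.5330 = 1.704/0.5330 = 3.197 d.
D_c = (k_d/k_r) L₀ e^(−k_d t_c) = (0.113/0.646) × 48.6 × e^(−0.113×3.197) = 0.1749 × 48.6 × 0.6968 = 5.924 mg/L.
Minimum DO = C_s − D_c = 10.2 − 5.924 = 4.276 mg/L.

t_c ≈ 3.20 d; D_c ≈ 5.92 mg/L; min DO ≈ 4.28 mg/L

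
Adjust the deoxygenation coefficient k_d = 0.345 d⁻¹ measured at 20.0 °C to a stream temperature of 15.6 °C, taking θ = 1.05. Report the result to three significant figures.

k_d(T₂) = k_d(T₁) · θ^(T₂−T₁) = 0.345 × 1.05^(15.6−20.0)
= 0.345 × 1.05^-4.40 = 0.345 × 0.8068 = 0.2783 d⁻¹.

k_d ≈ 0.278 d⁻¹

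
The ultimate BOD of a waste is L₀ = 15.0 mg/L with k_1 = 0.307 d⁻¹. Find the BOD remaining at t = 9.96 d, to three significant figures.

L ≈ 0.705 mg/L

L_t = L₀ e^(−k_1 t) = 15.0 × e^(−0.307×9.96) = 15.0 × 0.04699 = 0.7049 mg/L.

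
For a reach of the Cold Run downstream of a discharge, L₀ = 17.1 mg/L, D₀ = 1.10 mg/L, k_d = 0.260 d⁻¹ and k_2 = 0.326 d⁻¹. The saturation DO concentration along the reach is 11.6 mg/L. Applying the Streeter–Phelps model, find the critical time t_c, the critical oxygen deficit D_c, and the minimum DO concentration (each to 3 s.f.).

t_c ≈ 3.18 d; D_c ≈ 5.97 mg/L; min DO ≈ 5.63 mg/L

With k_2/k_d = 1.254 and 1 − D₀(k_2−k_d)/(k_d L₀) = 0.9837,
t_c = ln(1.254 × 0.9837) / (0.326 − 0.260) = ln(1.233) / 0.06600 = 0.2098/0.06600 = 3.178 d.
L(t_c) = L₀ e^(−k_d t_c) = 17.1 × 0.4377 = 7.484 mg/L, and at the critical point k_2 D_c = k_d L, so D_c = (0.260/0.326) × 7.484 = 5.969 mg/L.
Minimum DO = C_s − D_c = 11.6 − 5.969 = 5.631 mg/L.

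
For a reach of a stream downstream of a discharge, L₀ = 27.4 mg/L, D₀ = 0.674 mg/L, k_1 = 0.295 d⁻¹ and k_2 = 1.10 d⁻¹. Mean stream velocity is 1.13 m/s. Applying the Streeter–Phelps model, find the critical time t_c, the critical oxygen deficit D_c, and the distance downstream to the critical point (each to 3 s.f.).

With k_2/k_1 = 3.729 and 1 − D₀(k_2−k_1)/(k_1 L₀) = 0.9329,
t_c = ln(3.729 × 0.9329) / (1.10 − 0.295) = ln(3.479) / 0.8050 = 1.247/0.8050 = 1.549 d.
D_c = (k_1/k_2) L₀ e^(−k_1 t_c) = (0.295/1.10) × 27.4 × e^(−0.295×1.549) = 0.2682 × 27.4 × 0.6333 = 4.654 mg/L.
x_c = v t_c = 1.13 m/s × 1.549 d × 86400 s/d = 151200 m ≈ 151 km.

t_c ≈ 1.55 d; D_c ≈ 4.65 mg/L; x_c ≈ 151 km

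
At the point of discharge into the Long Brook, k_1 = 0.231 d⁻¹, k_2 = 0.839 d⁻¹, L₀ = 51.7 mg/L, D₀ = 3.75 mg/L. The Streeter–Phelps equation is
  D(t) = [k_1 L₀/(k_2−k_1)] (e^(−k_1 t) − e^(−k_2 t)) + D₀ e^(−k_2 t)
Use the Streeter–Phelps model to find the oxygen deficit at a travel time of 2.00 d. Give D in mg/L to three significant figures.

D ≈ 9.41 mg/L

k_1 L₀/(k_2−k_1) = 0.231×51.7/(0.839−0.231) = 11.94/0.6080 = 19.64 mg/L.
e^(−k_1 t) = e^(−0.231×2.000) = 0.6300; e^(−k_2 t) = e^(−0.839×2.000) = 0.1867.
D = 19.64 × (0.6300 − 0.1867) + 3.75 × 0.1867 = 8.707 + 0.7003 = 9.407 mg/L.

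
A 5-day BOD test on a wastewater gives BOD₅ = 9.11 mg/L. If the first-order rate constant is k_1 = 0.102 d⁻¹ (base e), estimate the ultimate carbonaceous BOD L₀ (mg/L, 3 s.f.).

L₀ ≈ 22.8 mg/L

BOD₅ = L₀(1 − e^(−5k_1)) ⇒ L₀ = BOD₅ / (1 − e^(−5×0.102))
= 9.11 / (1 − 0.6005) = 9.11 / 0.3995 = 22.80 mg/L.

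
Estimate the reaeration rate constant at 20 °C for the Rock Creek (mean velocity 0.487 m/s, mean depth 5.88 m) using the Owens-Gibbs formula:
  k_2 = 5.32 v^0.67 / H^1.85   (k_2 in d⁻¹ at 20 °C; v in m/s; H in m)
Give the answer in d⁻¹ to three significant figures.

k_2 ≈ 0.124 d⁻¹

k_2 = 5.32 × 0.487^0.67 / 5.88^1.85 = 5.32 × 0.6175 / 26.51 = 0.1239 d⁻¹.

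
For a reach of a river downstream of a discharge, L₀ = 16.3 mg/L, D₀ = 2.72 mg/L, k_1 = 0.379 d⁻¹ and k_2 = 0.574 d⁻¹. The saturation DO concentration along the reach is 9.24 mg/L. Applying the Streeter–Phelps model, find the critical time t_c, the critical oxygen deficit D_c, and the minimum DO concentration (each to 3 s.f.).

At the critical point dD/dt = 0, so k_1 L₀ e^(−k_1 t) = k_2 D. Substituting D(t) from the Streeter–Phelps equation and solving for t gives
t_c = ln[(k_2/k_1)(1 − D₀(k_2−k_1)/(k_1 L₀))] / (k_2−k_1).
Here k_2−k_1 = 0.1950 d⁻¹ and 1 − D₀(k_2−k_1)/(k_1 L₀) = 1 − 2.72×0.1950/(0.379×16.3) = 0.9141, so
t_c = ln(1.515 × 0.9141) / 0.1950 = 0.3253 / 0.1950 = 1.668 d.
D_c = (k_1/k_2) L₀ e^(−k_1 t_c) = (0.379/0.574) × 16.3 × e^(−0.379×1.668) = 0.6603 × 16.3 × 0.5314 = 5.719 mg/L.
Minimum DO = C_s − D_c = 9.24 − 5.719 = 3.521 mg/L.

t_c ≈ 1.67 d; D_c ≈ 5.72 mg/L; min DO ≈ 3.52 mg/L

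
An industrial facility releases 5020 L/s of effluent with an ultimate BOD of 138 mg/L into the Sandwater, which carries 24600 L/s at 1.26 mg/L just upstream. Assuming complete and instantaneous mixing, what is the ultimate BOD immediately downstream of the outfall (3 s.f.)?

24.4 mg/L

Flow-weighted mixing: C = (Q_r C_r + Q_w C_w)/(Q_r + Q_w)
= (24600×1.26 + 5020×138)/(24600 + 5020) = 723800/29620 = 24.43 mg/L.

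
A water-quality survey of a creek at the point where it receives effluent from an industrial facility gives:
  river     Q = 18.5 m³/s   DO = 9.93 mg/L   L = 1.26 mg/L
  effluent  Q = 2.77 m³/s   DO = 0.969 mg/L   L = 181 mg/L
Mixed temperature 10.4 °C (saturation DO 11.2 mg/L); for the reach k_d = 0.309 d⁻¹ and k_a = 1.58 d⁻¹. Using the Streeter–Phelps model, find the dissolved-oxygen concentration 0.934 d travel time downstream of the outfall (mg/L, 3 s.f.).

Mixed DO = (18.5×9.93 + 2.77×0.969)/(18.5+2.77) = 186.4/21.27 = 8.763 mg/L.
Mixed L₀ = (18.5×1.26 + 2.77×181)/(21.27) = 524.7/21.27 = 24.67 mg/L.
Initial deficit D₀ = C_s − DO₀ = 11.2 − 8.763 = 2.437 mg/L.
D(0.934) = [0.309×24.67/(1.58−0.309)](e^(−0.309×0.934) − e^(−1.58×0.934)) + 2.437 e^(−1.58×0.934)
= 5.997 × (0.7493 − 0.2286) + 2.437 × 0.2286 = 3.680 mg/L.
DO = 11.2 − 3.680 = 7.520 mg/L.

DO ≈ 7.52 mg/L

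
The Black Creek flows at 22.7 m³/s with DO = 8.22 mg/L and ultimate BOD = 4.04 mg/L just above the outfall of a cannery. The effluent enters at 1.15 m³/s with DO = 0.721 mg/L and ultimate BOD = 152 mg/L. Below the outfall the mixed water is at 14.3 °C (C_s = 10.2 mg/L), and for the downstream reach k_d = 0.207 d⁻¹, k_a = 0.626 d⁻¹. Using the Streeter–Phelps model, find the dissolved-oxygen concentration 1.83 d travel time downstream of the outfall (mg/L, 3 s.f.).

DO ≈ 7.43 mg/L

Mixed DO = (22.7×8.22 + 1.15×0.721)/(22.7+1.15) = 187.4/23.85 = 7.858 mg/L.
Mixed L₀ = (22.7×4.04 + 1.15×152)/(23.85) = 266.5/23.85 = 11.17 mg/L.
Initial deficit D₀ = C_s − DO₀ = 10.2 − 7.858 = 2.342 mg/L.
D(1.83) = [0.207×11.17/(0.626−0.207)](e^(−0.207×1.83) − e^(−0.626×1.83)) + 2.342 e^(−0.626×1.83)
= 5.520 × (0.6847 − 0.3180) + 2.342 × 0.3180 = 2.769 mg/L.
DO = 10.2 − 2.769 = 7.431 mg/L.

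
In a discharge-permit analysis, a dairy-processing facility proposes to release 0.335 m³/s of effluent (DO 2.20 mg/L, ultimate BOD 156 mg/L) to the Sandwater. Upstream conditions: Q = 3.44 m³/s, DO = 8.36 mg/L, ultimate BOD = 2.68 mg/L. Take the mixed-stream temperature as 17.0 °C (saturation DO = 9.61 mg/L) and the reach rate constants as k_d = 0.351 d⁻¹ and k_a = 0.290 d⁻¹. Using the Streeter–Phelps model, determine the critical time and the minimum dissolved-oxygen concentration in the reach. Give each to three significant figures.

Mixed DO = (3.44×8.36 + 0.335×2.20)/(3.44+0.335) = 29.50/3.775 = 7.813 mg/L.
Mixed L₀ = (3.44×2.68 + 0.335×156)/(3.775) = 61.48/3.775 = 16.29 mg/L.
Initial deficit D₀ = C_s − DO₀ = 9.61 − 7.813 = 1.797 mg/L.
t_c = (1/-0.06100) ln[(0.290/0.351)(1 − 1.797×-0.06100/(0.351×16.29))] = -16.39 × ln(0.8421) = 2.818 d.
D_c = (0.351/0.290) × 16.29 × e^(−0.351×2.818) = 1.210 × 16.29 × 0.3719 = 7.330 mg/L.
Minimum DO = 9.61 − 7.330 = 2.280 mg/L.

t_c ≈ 2.82 d; minimum DO ≈ 2.28 mg/L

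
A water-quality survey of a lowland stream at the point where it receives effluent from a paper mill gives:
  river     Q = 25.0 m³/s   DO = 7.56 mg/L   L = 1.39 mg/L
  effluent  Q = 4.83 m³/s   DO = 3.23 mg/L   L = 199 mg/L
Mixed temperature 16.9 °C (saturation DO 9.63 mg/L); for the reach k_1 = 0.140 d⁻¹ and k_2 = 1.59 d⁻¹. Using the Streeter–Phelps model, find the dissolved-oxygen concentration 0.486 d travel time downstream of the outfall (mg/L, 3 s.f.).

DO ≈ 6.83 mg/L

Mixed DO = (25.0×7.56 + 4.83×3.23)/(25.0+4.83) = 204.6/29.83 = 6.859 mg/L.
Mixed L₀ = (25.0×1.39 + 4.83×199)/(29.83) = 995.9/29.83 = 33.39 mg/L.
Initial deficit D₀ = C_s − DO₀ = 9.63 − 6.859 = 2.771 mg/L.
D(0.486) = [0.140×33.39/(1.59−0.140)](e^(−0.140×0.486) − e^(−1.59×0.486)) + 2.771 e^(−1.59×0.486)
= 3.224 × (0.9342 − 0.4617) + 2.771 × 0.4617 = 2.803 mg/L.
DO = 9.63 − 2.803 = 6.827 mg/L.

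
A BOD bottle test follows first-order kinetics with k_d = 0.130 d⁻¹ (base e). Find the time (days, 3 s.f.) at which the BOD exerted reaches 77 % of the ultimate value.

y/L₀ = 1 − e^(−k_d t) = 0.77 ⇒ e^(−k_d t) = 0.230
t = −ln(0.230) / 0.130 = 1.470 / 0.130 = 11.31 d.

t ≈ 11.3 d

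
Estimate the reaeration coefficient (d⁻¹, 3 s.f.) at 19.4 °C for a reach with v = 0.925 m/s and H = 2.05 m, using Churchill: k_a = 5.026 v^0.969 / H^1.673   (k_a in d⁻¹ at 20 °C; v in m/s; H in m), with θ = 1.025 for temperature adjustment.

k_a ≈ 1.38 d⁻¹

k_a(20) = 5.026 × 0.925^0.969 / 2.05^1.673 = 5.026 × 0.9272 / 3.323 = 1.402 d⁻¹.
k_a(19.4) = 1.402 × 1.025^(19.4−20) = 1.402 × 0.9853 = 1.382 d⁻¹.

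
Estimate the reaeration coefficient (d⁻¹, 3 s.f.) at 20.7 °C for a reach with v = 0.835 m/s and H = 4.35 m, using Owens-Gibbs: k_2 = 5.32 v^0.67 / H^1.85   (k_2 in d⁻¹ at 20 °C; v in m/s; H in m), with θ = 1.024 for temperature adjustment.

k_2 ≈ 0.316 d⁻¹

k_2(20) = 5.32 × 0.835^0.67 / 4.35^1.85 = 5.32 × 0.8862 / 15.18 = 0.3106 d⁻¹.
k_2(20.7) = 0.3106 × 1.024^(20.7−20) = 0.3106 × 1.017 = 0.3158 d⁻¹.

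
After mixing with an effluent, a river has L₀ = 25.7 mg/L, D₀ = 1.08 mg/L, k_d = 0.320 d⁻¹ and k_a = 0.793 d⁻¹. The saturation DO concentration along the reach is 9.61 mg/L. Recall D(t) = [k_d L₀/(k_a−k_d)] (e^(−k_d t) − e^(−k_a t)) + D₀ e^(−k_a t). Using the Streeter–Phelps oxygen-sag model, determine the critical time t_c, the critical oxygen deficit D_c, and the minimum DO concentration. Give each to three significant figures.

With k_a/k_d = 2.478 and 1 − D₀(k_a−k_d)/(k_d L₀) = 0.9379,
t_c = ln(2.478 × 0.9379) / (0.793 − 0.320) = ln(2.324) / 0.4730 = 0.8434/0.4730 = 1.783 d.
L(t_c) = L₀ e^(−k_d t_c) = 25.7 × 0.5652 = 14.53 mg/L, and at the critical point k_a D_c = k_d L, so D_c = (0.320/0.793) × 14.53 = 5.862 mg/L.
Minimum DO = C_s − D_c = 9.61 − 5.862 = 3.748 mg/L.

t_c ≈ 1.78 d; D_c ≈ 5.86 mg/L; min DO ≈ 3.75 mg/L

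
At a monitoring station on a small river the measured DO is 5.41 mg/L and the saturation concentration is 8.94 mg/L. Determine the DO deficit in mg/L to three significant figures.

D ≈ 3.53 mg/L

D = C_s − C = 8.94 − 5.41 = 3.53 mg/L.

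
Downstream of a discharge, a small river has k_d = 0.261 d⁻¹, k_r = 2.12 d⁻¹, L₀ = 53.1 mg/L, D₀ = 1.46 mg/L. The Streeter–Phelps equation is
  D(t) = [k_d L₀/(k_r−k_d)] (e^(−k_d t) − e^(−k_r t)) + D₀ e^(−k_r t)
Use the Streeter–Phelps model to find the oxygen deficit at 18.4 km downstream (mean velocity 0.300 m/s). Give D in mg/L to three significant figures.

Travel time t = x/v = 18.4 km / (0.300 m/s) = 18400 m / 0.300 m/s = 61330 s = 0.7099 d.
k_d L₀/(k_r−k_d) = 0.261×53.1/(2.12−0.261) = 13.86/1.859 = 7.455 mg/L.
e^(−k_d t) = e^(−0.261×0.7099) = 0.8309; e^(−k_r t) = e^(−2.12×0.7099) = 0.2220.
D = 7.455 × (0.8309 − 0.2220) + 1.46 × 0.2220 = 4.539 + 0.3242 = 4.863 mg/L.

D ≈ 4.86 mg/L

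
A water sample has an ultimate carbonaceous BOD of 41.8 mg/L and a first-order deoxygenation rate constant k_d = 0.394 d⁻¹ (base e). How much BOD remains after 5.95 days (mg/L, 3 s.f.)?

L ≈ 4.01 mg/L

L_t = L₀ e^(−k_d t) = 41.8 × e^(−0.394×5.95) = 41.8 × 0.09591 = 4.009 mg/L.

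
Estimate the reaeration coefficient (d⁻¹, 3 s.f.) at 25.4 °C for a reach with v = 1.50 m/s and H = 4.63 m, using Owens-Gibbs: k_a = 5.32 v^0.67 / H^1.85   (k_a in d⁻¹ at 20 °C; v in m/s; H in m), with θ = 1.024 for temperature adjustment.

k_a ≈ 0.466 d⁻¹

k_a(20) = 5.32 × 1.50^0.67 / 4.63^1.85 = 5.32 × 1.312 / 17.03 = 0.4098 d⁻¹.
k_a(25.4) = 0.4098 × 1.024^(25.4−20) = 0.4098 × 1.137 = 0.4658 d⁻¹.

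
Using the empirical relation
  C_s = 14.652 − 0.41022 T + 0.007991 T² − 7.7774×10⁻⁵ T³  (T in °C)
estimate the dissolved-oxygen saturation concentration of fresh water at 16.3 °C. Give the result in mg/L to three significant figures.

C_s = 14.652 − 0.41022×16.3 + 0.007991×16.3² − 7.7774×10⁻⁵×16.3³ = 9.752 mg/L.

C_s ≈ 9.75 mg/L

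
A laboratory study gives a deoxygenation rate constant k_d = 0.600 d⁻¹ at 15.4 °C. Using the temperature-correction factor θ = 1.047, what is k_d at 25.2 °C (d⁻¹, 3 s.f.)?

k_d ≈ 0.941 d⁻¹

k_d(T₂) = k_d(T₁) · θ^(T₂−T₁) = 0.600 × 1.047^(25.2−15.4)
= 0.600 × 1.047^9.80 = 0.600 × 1.568 = 0.9411 d⁻¹.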